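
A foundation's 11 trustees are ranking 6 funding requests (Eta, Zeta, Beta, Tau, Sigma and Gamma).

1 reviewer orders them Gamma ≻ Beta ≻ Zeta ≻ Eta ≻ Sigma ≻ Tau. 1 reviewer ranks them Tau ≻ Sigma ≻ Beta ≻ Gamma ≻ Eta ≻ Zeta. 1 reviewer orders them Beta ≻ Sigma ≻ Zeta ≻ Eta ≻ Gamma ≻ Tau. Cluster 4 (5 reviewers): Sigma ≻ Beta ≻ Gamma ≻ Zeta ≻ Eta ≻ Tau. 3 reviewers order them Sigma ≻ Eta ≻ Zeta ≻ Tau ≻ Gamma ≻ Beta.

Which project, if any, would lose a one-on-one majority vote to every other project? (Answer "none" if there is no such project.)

Pairwise majorities:
Eta vs Zeta: Zeta, 7–4.
Eta vs Beta: Beta wins 8–3.
Eta–Tau: Eta 10–1.
Eta–Sigma: Sigma 10–1.
Eta vs Gamma: Eta is ranked higher on 1+3 = 4 ballots, Gamma on 7. Gamma wins 7–4.
Zeta vs Beta: 3 for Zeta, 8 for Beta — Beta by 8–3.
Zeta vs Tau: 10 to 1, Zeta.
Zeta vs Sigma: 1 to 10, Sigma.
Zeta vs Gamma: Zeta preferred on 1+3 = 4 ballots; Gamma wins 7–4.
Beta vs Tau: Beta is ranked higher on 1+1+5 = 7 ballots, Tau on 4. Beta wins 7–4.
Beta vs Sigma: Sigma wins 9–2.
Beta vs Gamma: Beta wins 7–4.
Tau vs Sigma: Tau is ranked higher on 1 ballot, Sigma on 10. Sigma wins 10–1.
Tau vs Gamma: Tau preferred on 1+3 = 4 ballots; Gamma wins 7–4.
Sigma vs Gamma: 1+1+5+3 = 10 for Sigma, 1 for Gamma — Sigma by 10–1.
Tau loses to every other project — it is the Condorcet loser.

Tau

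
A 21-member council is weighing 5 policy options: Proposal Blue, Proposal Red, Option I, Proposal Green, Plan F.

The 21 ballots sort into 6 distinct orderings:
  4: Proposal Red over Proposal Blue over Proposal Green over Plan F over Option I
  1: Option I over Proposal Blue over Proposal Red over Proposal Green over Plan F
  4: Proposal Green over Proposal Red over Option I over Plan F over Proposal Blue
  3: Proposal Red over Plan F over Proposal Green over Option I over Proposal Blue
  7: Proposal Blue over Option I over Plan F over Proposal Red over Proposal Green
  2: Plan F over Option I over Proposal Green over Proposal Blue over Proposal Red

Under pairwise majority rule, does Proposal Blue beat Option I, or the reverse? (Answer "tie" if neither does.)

Proposal Blue

Ballots ranking Proposal Blue above Option I: 4 + 7 = 11.
Ballots ranking Option I above Proposal Blue: 21 − 11 = 10.
Proposal Blue wins the head-to-head 11–10.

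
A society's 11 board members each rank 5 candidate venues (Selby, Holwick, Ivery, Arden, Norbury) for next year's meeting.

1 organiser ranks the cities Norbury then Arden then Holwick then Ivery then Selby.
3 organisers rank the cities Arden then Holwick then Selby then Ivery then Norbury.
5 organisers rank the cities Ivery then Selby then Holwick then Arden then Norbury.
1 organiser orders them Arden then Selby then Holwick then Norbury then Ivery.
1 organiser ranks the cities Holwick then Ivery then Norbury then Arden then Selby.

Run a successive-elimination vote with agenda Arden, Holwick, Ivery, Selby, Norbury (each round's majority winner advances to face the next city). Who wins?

Round 1: Arden vs Holwick — 5–6, Holwick advances.
Round 2: Holwick vs Ivery — 6–5, Holwick advances.
Round 3: Holwick vs Selby — 5–6, Selby advances.
Round 4: Selby vs Norbury — 9–2, Selby advances.
Selby survives the agenda.

Selby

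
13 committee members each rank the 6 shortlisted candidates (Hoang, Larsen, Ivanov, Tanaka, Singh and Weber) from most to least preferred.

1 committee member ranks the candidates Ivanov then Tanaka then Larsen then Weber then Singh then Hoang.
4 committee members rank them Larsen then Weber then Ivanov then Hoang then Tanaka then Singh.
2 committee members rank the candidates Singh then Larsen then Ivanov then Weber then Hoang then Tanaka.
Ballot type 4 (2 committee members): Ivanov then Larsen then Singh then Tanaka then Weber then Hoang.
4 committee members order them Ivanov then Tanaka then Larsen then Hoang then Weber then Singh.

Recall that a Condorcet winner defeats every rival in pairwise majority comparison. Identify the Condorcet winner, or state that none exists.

Head-to-head results (13 committee members):
Hoang vs Larsen: 0 to 13, Larsen.
Hoang vs Ivanov: 0 for Hoang, 13 for Ivanov — Ivanov by 13–0.
Hoang–Tanaka: Tanaka 7–6.
Hoang vs Singh: Hoang wins 8–5.
Hoang vs Weber: 4 to 9, Weber.
Larsen vs Ivanov: Ivanov, 7–6.
Larsen vs Tanaka: Larsen wins 8–5.
Larsen–Singh: Larsen 11–2.
Larsen–Weber: Larsen 13–0.
Ivanov vs Tanaka: Ivanov, 13–0.
Ivanov vs Singh: 11 to 2, Ivanov.
Ivanov vs Weber: Ivanov is ranked higher on 1+2+2+4 = 9 ballots, Weber on 4. Ivanov wins 9–4.
Tanaka vs Singh: 1+4+4 = 9 for Tanaka, 4 for Singh — Tanaka by 9–4.
Tanaka vs Weber: Tanaka, 7–6.
Singh vs Weber: Weber wins 9–4.
Ivanov defeats every rival head-to-head and is the Condorcet winner.

Ivanov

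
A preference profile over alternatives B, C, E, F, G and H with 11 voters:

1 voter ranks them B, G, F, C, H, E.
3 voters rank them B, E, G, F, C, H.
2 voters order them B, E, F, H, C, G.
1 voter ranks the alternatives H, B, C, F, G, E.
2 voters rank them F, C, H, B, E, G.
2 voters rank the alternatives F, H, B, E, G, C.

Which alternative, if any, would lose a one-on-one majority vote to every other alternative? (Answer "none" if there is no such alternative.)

none

Pairwise majorities:
B vs C: B wins 9–2.
B vs E: B preferred on 1+3+2+1+2+2 = 11 ballots; B wins 11–0.
B vs F: B, 7–4.
B vs G: B wins 11–0.
B vs H: B preferred on 1+3+2 = 6 ballots; B wins 6–5.
C vs E: 4 to 7, E.
C vs F: C preferred on 1 ballot; F wins 10–1.
C vs G: C preferred on 2+1+2 = 5 ballots; G wins 6–5.
C vs H: C preferred on 1+3+2 = 6 ballots; C wins 6–5.
E–F: F 6–5.
E vs G: 3+2+2+2 = 9 for E, 2 for G — E by 9–2.
E–H: H 6–5.
F vs G: 2+1+2+2 = 7 for F, 4 for G — F by 7–4.
F vs H: F is ranked higher on 1+3+2+2+2 = 10 ballots, H on 1. F wins 10–1.
G vs H: G is ranked higher on 1+3 = 4 ballots, H on 7. H wins 7–4.
Every alternative wins at least one matchup (B beats C; C beats H; E beats C; F beats C; G beats C; H beats E), so there is no Condorcet loser.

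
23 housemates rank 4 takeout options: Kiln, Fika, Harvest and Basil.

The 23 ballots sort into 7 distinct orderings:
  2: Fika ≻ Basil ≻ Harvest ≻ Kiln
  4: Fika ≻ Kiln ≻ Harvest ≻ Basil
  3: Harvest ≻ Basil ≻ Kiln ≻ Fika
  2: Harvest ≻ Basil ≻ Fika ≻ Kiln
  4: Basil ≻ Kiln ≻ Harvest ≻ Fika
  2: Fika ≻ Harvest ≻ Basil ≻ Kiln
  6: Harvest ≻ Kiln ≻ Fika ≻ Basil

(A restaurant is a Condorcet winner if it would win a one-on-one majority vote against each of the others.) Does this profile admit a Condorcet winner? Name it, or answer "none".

Check each pair by majority over 23 ballots:
Kiln vs Fika: Kiln is ranked higher on 3+4+6 = 13 ballots, Fika on 10. Kiln wins 13–10.
Kiln vs Harvest: 8 to 15, Harvest.
Kiln vs Basil: 10 to 13, Basil.
Fika vs Harvest: Fika is ranked higher on 2+4+2 = 8 ballots, Harvest on 15. Harvest wins 15–8.
Fika vs Basil: 14 to 9, Fika.
Harvest vs Basil: 4+3+2+2+6 = 17 for Harvest, 6 for Basil — Harvest by 17–6.
Harvest beats each of Kiln, Fika, Basil — Harvest is the Condorcet winner.

Harvest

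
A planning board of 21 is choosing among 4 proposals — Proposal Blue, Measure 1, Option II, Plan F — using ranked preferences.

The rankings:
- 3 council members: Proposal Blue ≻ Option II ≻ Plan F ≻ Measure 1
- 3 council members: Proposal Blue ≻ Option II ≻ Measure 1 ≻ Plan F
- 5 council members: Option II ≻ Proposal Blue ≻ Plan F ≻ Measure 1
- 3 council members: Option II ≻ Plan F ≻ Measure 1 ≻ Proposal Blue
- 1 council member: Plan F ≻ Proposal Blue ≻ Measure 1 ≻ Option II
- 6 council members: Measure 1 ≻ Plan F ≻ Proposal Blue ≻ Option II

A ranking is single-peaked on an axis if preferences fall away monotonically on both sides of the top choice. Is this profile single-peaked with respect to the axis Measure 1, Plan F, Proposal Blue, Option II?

Axis positions: Measure 1=1, Plan F=2, Proposal Blue=3, Option II=4.
Ballot type 1 (peak Proposal Blue at position 3): ranking walks positions 3-4-2-1, expanding outward from the peak — single-peaked.
Ballot type 2: ranking walks positions 3-4-1-2; Measure 1 is ranked above Plan F even though Plan F lies between Measure 1 and the peak Proposal Blue on the axis — preferences dip and rise again. Not single-peaked.
Ballot type 3 (peak Option II at position 4): ranking walks positions 4-3-2-1, expanding outward from the peak — single-peaked.
Ballot type 4: ranking walks positions 4-2-1-3; Plan F is ranked above Proposal Blue even though Proposal Blue lies between Plan F and the peak Option II on the axis — preferences dip and rise again. Not single-peaked.
Ballot type 5 (peak Plan F at position 2): ranking walks positions 2-3-1-4, expanding outward from the peak — single-peaked.
Ballot type 6 (peak Measure 1 at position 1): ranking walks positions 1-2-3-4, expanding outward from the peak — single-peaked.
Ballot type 2 violates single-peakedness, so the profile is not single-peaked on this axis.

no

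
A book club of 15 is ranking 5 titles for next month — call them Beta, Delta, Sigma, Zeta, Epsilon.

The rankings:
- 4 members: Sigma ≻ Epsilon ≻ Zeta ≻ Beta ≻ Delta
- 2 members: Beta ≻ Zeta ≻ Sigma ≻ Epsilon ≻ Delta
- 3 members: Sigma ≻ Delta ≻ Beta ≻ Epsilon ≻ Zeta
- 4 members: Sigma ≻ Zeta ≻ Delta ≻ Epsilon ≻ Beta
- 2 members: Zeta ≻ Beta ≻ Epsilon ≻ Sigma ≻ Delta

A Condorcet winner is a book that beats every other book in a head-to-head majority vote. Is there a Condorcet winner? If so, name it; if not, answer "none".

Sigma

Check each pair by majority over 15 ballots:
Beta vs Delta: Beta wins 8–7.
Beta–Sigma: Sigma 11–4.
Beta–Zeta: Zeta 10–5.
Beta–Epsilon: Epsilon 8–7.
Delta–Sigma: Sigma 15–0.
Delta–Zeta: Zeta 12–3.
Delta–Epsilon: Epsilon 8–7.
Sigma vs Zeta: Sigma wins 11–4.
Sigma vs Epsilon: Sigma, 13–2.
Zeta–Epsilon: Zeta 8–7.
Sigma wins every pairwise contest, so Sigma is the Condorcet winner.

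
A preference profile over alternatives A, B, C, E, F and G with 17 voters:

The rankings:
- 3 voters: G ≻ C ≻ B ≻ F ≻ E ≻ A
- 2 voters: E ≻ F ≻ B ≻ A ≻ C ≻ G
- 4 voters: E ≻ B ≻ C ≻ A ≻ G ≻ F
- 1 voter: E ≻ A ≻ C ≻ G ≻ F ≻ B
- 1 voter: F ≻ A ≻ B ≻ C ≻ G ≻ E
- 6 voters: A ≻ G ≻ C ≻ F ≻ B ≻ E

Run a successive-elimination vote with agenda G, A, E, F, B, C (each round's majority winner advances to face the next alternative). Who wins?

Round 1: G vs A — 3–14, A advances.
Round 2: A vs E — 7–10, E advances.
Round 3: E vs F — 7–10, F advances.
Round 4: F vs B — 10–7, F advances.
Round 5: F vs C — 3–14, C advances.
C survives the agenda.

C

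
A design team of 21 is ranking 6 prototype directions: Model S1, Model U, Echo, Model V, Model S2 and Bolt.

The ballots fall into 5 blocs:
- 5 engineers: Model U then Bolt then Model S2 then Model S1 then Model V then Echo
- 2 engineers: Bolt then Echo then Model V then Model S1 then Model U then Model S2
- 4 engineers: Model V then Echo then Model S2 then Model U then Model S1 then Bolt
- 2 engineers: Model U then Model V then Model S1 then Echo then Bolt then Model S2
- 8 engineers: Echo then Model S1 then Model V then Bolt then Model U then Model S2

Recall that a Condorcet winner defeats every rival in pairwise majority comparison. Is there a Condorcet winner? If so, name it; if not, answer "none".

none

Head-to-head results (21 engineers):
Model S1 vs Model U: Model U, 11–10.
Model S1 vs Echo: 5+2 = 7 for Model S1, 14 for Echo — Echo by 14–7.
Model S1 vs Model V: Model S1 wins 13–8.
Model S1–Model S2: Model S1 12–9.
Model S1–Bolt: Model S1 14–7.
Model U vs Echo: 7 to 14, Echo.
Model U vs Model V: Model V wins 14–7.
Model U vs Model S2: Model U wins 17–4.
Model U–Bolt: Model U 11–10.
Echo vs Model V: 10 to 11, Model V.
Echo vs Model S2: 16 to 5, Echo.
Echo vs Bolt: 4+2+8 = 14 for Echo, 7 for Bolt — Echo by 14–7.
Model V–Model S2: Model V 16–5.
Model V vs Bolt: Model V, 14–7.
Model S2 vs Bolt: Model S2 preferred on 4 ballots; Bolt wins 17–4.
Every design loses at least once (Model S1 loses to Model U; Model U loses to Echo; Echo loses to Model V; Model V loses to Model S1; Model S2 loses to Model S1; Bolt loses to Model S1). The majority relation contains the cycle Model S1 > Model V > Model U > Model S1, so there is no Condorcet winner.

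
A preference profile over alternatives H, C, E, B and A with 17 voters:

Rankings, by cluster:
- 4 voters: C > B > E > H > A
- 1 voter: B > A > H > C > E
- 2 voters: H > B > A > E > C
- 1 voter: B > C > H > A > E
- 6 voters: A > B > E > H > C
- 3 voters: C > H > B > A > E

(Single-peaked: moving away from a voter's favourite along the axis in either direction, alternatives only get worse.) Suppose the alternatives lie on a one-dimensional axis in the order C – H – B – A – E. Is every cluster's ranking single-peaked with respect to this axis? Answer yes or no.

Axis positions: C=1, H=2, B=3, A=4, E=5.
Cluster 1: ranking walks positions 1-3-5-2-4; B is ranked above H even though H lies between B and the peak C on the axis — preferences dip and rise again. Not single-peaked.
Cluster 2 (peak B at position 3): ranking walks positions 3-4-2-1-5, expanding outward from the peak — single-peaked.
Cluster 3 (peak H at position 2): ranking walks positions 2-3-4-5-1, expanding outward from the peak — single-peaked.
Cluster 4: ranking walks positions 3-1-2-4-5; C is ranked above H even though H lies between C and the peak B on the axis — preferences dip and rise again. Not single-peaked.
Cluster 5 (peak A at position 4): ranking walks positions 4-3-5-2-1, expanding outward from the peak — single-peaked.
Cluster 6 (peak C at position 1): ranking walks positions 1-2-3-4-5, expanding outward from the peak — single-peaked.
Cluster 1 violates single-peakedness, so the profile is not single-peaked on this axis.

no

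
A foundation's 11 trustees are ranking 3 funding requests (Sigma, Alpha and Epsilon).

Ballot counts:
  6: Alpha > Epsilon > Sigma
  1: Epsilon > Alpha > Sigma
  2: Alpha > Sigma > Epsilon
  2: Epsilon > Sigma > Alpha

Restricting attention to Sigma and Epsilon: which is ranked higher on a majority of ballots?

Epsilon

Ballots ranking Sigma above Epsilon: 2.
Ballots ranking Epsilon above Sigma: 11 − 2 = 9.
Epsilon wins the head-to-head 9–2.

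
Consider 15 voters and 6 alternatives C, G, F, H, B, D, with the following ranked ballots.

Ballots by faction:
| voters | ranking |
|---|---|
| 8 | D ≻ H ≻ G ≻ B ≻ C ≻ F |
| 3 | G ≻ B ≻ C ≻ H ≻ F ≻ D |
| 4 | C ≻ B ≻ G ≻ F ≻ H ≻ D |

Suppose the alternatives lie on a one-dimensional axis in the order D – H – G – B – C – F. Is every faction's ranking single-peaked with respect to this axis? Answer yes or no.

yes

Axis positions: D=1, H=2, G=3, B=4, C=5, F=6.
Faction 1 (peak D at position 1): ranking walks positions 1-2-3-4-5-6, expanding outward from the peak — single-peaked.
Faction 2 (peak G at position 3): ranking walks positions 3-4-5-2-6-1, expanding outward from the peak — single-peaked.
Faction 3 (peak C at position 5): ranking walks positions 5-4-3-6-2-1, expanding outward from the peak — single-peaked.
Every ranking is single-peaked on this axis.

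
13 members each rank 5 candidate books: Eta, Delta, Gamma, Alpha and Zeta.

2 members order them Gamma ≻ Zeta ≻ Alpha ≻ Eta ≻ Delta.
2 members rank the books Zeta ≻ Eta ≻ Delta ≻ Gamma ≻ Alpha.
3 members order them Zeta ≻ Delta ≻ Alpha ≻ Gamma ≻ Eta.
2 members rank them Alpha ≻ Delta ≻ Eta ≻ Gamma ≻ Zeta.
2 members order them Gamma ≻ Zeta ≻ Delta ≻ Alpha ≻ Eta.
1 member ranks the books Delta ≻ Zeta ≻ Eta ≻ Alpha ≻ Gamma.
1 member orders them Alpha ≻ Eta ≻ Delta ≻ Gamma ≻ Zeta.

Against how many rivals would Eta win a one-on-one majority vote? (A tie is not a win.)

Eta against each rival (13 members):
Eta–Delta: Delta 8–5.
Eta vs Gamma: Gamma wins 7–6.
Eta vs Alpha: Eta is ranked higher on 2+1 = 3 ballots, Alpha on 10. Alpha wins 10–3.
Eta vs Zeta: 3 to 10, Zeta.
Eta beats no one; loses to Delta, Gamma, Alpha, Zeta — 0 pairwise wins.

0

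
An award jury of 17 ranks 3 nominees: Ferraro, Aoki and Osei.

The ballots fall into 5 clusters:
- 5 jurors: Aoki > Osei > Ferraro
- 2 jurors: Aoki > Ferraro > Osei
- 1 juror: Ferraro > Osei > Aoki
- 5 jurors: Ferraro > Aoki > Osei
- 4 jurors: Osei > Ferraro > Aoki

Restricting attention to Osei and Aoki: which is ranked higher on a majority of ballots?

Aoki

Ballots ranking Osei above Aoki: 1 + 4 = 5.
Ballots ranking Aoki above Osei: 17 − 5 = 12.
Aoki wins the head-to-head 12–5.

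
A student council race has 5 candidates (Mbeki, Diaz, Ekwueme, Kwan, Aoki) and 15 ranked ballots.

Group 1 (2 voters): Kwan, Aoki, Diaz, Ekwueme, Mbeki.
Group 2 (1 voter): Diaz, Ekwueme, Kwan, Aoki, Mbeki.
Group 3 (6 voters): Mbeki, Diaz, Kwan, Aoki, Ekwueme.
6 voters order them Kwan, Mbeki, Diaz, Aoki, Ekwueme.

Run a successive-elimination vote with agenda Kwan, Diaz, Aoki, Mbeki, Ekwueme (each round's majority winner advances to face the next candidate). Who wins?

Kwan

Round 1: Kwan vs Diaz — 8–7, Kwan advances.
Round 2: Kwan vs Aoki — 15–0, Kwan advances.
Round 3: Kwan vs Mbeki — 9–6, Kwan advances.
Round 4: Kwan vs Ekwueme — 14–1, Kwan advances.
The agenda winner is Kwan.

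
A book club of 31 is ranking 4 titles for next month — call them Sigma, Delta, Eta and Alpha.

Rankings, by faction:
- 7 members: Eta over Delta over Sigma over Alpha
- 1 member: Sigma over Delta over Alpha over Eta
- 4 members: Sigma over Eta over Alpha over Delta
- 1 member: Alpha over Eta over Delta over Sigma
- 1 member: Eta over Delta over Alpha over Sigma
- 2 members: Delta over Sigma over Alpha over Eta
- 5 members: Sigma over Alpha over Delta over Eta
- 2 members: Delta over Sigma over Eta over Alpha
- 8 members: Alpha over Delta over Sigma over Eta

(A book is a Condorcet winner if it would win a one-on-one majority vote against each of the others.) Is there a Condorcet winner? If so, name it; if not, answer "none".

none

Head-to-head results (31 members):
Sigma vs Delta: Sigma preferred on 1+4+5 = 10 ballots; Delta wins 21–10.
Sigma vs Eta: Sigma is ranked higher on 1+4+2+5+2+8 = 22 ballots, Eta on 9. Sigma wins 22–9.
Sigma vs Alpha: Sigma preferred on 7+1+4+2+5+2 = 21 ballots; Sigma wins 21–10.
Delta vs Eta: 18 to 13, Delta.
Delta vs Alpha: Delta preferred on 7+1+1+2+2 = 13 ballots; Alpha wins 18–13.
Eta vs Alpha: 7+4+1+2 = 14 for Eta, 17 for Alpha — Alpha by 17–14.
No book is unbeaten: Sigma loses to Delta; Delta loses to Alpha; Eta loses to Sigma; Alpha loses to Sigma. In particular Sigma → Alpha → Delta → Sigma is a majority cycle — no Condorcet winner exists.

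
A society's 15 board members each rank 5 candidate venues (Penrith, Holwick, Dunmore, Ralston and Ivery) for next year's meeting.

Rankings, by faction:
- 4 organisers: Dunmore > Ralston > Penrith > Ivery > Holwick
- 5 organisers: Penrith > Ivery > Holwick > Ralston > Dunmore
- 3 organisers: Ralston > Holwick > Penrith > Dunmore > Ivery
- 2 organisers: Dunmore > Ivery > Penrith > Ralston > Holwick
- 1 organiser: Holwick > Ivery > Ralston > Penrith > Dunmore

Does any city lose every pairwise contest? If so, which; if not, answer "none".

Pairwise majorities:
Penrith–Holwick: Penrith 11–4.
Penrith vs Dunmore: 9 to 6, Penrith.
Penrith–Ralston: Ralston 8–7.
Penrith vs Ivery: 4+5+3 = 12 for Penrith, 3 for Ivery — Penrith by 12–3.
Holwick vs Dunmore: Holwick preferred on 5+3+1 = 9 ballots; Holwick wins 9–6.
Holwick vs Ralston: 6 to 9, Ralston.
Holwick vs Ivery: Ivery wins 11–4.
Dunmore vs Ralston: Ralston, 9–6.
Dunmore vs Ivery: Dunmore is ranked higher on 4+3+2 = 9 ballots, Ivery on 6. Dunmore wins 9–6.
Ralston vs Ivery: Ivery wins 8–7.
No city is winless: Penrith beats Holwick; Holwick beats Dunmore; Dunmore beats Ivery; Ralston beats Penrith; Ivery beats Holwick. There is no Condorcet loser.

none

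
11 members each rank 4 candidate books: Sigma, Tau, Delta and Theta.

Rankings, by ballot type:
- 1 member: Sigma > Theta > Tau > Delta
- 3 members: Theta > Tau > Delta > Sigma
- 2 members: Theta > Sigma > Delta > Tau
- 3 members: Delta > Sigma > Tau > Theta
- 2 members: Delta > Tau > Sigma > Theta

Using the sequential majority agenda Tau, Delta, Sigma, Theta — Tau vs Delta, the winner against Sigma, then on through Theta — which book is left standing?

Round 1: Tau vs Delta — 4–7, Delta advances.
Round 2: Delta vs Sigma — 8–3, Delta advances.
Round 3: Delta vs Theta — 5–6, Theta advances.
The agenda winner is Theta.

Theta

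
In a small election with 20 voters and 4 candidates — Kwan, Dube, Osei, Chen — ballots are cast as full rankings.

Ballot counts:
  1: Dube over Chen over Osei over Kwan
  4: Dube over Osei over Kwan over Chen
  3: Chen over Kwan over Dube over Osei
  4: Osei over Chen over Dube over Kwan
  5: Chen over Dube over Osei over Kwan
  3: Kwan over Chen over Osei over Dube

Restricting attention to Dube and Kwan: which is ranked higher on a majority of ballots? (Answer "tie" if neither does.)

Ballots ranking Dube above Kwan: 1 + 4 + 4 + 5 = 14.
Ballots ranking Kwan above Dube: 20 − 14 = 6.
Dube wins the head-to-head 14–6.

Dube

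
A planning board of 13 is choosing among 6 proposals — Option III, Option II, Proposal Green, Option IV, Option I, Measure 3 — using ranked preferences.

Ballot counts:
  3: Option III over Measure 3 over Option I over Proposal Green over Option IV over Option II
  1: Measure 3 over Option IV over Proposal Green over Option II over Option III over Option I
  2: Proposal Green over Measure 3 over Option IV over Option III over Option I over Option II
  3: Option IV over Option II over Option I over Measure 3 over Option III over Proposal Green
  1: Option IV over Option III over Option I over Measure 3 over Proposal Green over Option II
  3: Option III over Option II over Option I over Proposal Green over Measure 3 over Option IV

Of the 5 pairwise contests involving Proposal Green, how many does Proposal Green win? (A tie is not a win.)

2

Proposal Green against each rival (13 council members):
Proposal Green vs Option III: Proposal Green is ranked higher on 1+2 = 3 ballots, Option III on 10. Option III wins 10–3.
Proposal Green vs Option II: Proposal Green is ranked higher on 3+1+2+1 = 7 ballots, Option II on 6. Proposal Green wins 7–6.
Proposal Green vs Option IV: Proposal Green is ranked higher on 3+2+3 = 8 ballots, Option IV on 5. Proposal Green wins 8–5.
Proposal Green vs Option I: Option I, 10–3.
Proposal Green vs Measure 3: Measure 3 wins 8–5.
Proposal Green beats Option II, Option IV; loses to Option III, Option I, Measure 3 — 2 pairwise wins.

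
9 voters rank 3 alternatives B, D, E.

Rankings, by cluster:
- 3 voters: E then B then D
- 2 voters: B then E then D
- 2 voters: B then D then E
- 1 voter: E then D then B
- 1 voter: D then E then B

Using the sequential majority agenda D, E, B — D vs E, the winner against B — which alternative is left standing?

Round 1: D vs E — 3–6, E advances.
Round 2: E vs B — 5–4, E advances.
E survives the agenda.

E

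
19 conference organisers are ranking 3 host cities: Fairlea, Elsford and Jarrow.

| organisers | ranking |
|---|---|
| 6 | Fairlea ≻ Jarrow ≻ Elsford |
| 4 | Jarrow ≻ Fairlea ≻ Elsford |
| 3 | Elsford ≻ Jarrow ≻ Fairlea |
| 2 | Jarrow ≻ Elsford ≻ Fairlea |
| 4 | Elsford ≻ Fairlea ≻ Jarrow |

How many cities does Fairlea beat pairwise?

Fairlea against each rival (19 organisers):
Fairlea–Elsford: Fairlea 10–9.
Fairlea vs Jarrow: Fairlea, 10–9.
Fairlea beats Elsford, Jarrow — 2 pairwise wins.

2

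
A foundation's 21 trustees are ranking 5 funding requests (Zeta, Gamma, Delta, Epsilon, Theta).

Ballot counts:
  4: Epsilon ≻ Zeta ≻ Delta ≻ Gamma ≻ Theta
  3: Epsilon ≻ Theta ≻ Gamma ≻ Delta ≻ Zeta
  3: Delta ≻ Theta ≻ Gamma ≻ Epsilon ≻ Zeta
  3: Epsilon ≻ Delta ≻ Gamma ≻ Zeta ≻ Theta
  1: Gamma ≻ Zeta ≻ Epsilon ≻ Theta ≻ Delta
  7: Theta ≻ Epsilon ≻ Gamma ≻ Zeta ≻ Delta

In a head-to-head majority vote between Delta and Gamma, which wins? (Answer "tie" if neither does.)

Ballots ranking Delta above Gamma: 4 + 3 + 3 = 10.
Ballots ranking Gamma above Delta: 21 − 10 = 11.
Gamma wins the head-to-head 11–10.

Gamma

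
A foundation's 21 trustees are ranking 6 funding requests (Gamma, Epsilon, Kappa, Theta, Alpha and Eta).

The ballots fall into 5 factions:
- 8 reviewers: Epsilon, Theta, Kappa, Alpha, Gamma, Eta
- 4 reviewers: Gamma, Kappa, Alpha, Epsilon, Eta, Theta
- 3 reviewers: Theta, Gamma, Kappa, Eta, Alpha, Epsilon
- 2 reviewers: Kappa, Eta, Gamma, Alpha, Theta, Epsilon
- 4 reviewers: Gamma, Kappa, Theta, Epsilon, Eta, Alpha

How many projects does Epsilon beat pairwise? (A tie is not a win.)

3

Epsilon against each rival (21 reviewers):
Epsilon vs Gamma: Gamma wins 13–8.
Epsilon vs Kappa: 8 for Epsilon, 13 for Kappa — Kappa by 13–8.
Epsilon vs Theta: Epsilon wins 12–9.
Epsilon vs Alpha: Epsilon, 12–9.
Epsilon vs Eta: Epsilon is ranked higher on 8+4+4 = 16 ballots, Eta on 5. Epsilon wins 16–5.
Epsilon beats Theta, Alpha, Eta; loses to Gamma, Kappa — 3 pairwise wins.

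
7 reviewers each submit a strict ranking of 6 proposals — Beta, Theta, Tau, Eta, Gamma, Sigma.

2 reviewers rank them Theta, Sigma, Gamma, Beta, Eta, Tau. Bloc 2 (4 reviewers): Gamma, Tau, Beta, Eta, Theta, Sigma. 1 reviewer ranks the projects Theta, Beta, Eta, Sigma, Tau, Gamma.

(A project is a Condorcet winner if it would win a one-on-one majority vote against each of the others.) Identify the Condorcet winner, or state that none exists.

Gamma

Check each pair by majority over 7 ballots:
Beta vs Theta: 4 for Beta, 3 for Theta — Beta by 4–3.
Beta vs Tau: 3 to 4, Tau.
Beta vs Eta: 7 to 0, Beta.
Beta vs Gamma: 1 to 6, Gamma.
Beta vs Sigma: Beta is ranked higher on 4+1 = 5 ballots, Sigma on 2. Beta wins 5–2.
Theta vs Tau: Theta is ranked higher on 2+1 = 3 ballots, Tau on 4. Tau wins 4–3.
Theta vs Eta: Theta preferred on 2+1 = 3 ballots; Eta wins 4–3.
Theta vs Gamma: 2+1 = 3 for Theta, 4 for Gamma — Gamma by 4–3.
Theta vs Sigma: Theta preferred on 2+4+1 = 7 ballots; Theta wins 7–0.
Tau vs Eta: 4 for Tau, 3 for Eta — Tau by 4–3.
Tau vs Gamma: 1 for Tau, 6 for Gamma — Gamma by 6–1.
Tau vs Sigma: 4 for Tau, 3 for Sigma — Tau by 4–3.
Eta vs Gamma: Eta is ranked higher on 1 ballot, Gamma on 6. Gamma wins 6–1.
Eta vs Sigma: Eta preferred on 4+1 = 5 ballots; Eta wins 5–2.
Gamma vs Sigma: Gamma preferred on 4 ballots; Gamma wins 4–3.
Gamma wins every pairwise contest, so Gamma is the Condorcet winner.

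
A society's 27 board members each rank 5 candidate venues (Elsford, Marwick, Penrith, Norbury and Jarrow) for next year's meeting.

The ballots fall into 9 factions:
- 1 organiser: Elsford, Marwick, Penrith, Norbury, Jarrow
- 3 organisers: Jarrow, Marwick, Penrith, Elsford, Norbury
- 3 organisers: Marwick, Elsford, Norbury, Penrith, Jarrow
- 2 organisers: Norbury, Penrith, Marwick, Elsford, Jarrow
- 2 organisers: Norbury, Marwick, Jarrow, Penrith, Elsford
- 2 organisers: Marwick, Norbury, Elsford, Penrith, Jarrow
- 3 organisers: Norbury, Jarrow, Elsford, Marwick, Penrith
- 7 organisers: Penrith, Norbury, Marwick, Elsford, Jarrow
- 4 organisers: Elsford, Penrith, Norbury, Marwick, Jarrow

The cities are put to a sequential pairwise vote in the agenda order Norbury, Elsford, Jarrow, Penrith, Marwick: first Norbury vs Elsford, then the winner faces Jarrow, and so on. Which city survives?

Round 1: Norbury vs Elsford — 16–11, Norbury advances.
Round 2: Norbury vs Jarrow — 24–3, Norbury advances.
Round 3: Norbury vs Penrith — 12–15, Penrith advances.
Round 4: Penrith vs Marwick — 13–14, Marwick advances.
Marwick survives the agenda.

Marwick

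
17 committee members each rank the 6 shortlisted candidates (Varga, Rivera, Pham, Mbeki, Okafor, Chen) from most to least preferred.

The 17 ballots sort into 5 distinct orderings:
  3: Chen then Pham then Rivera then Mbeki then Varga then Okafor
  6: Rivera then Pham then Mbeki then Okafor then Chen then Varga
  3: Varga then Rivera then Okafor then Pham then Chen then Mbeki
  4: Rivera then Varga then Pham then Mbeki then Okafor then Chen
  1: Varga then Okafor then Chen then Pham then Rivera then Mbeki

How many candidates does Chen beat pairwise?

1

Chen against each rival (17 committee members):
Chen–Varga: Chen 9–8.
Chen vs Rivera: Rivera wins 13–4.
Chen vs Pham: Chen preferred on 3+1 = 4 ballots; Pham wins 13–4.
Chen–Mbeki: Mbeki 10–7.
Chen–Okafor: Okafor 14–3.
Chen beats Varga; loses to Rivera, Pham, Mbeki, Okafor — 1 pairwise win.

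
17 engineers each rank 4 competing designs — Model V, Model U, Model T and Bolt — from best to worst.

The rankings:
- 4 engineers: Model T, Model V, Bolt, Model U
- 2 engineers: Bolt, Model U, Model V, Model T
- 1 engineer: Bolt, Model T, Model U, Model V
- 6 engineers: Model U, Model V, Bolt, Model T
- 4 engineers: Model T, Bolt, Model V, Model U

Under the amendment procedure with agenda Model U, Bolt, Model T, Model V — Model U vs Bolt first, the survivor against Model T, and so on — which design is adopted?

Round 1: Model U vs Bolt — 6–11, Bolt advances.
Round 2: Bolt vs Model T — 9–8, Bolt advances.
Round 3: Bolt vs Model V — 7–10, Model V advances.
Model V survives the agenda.

Model V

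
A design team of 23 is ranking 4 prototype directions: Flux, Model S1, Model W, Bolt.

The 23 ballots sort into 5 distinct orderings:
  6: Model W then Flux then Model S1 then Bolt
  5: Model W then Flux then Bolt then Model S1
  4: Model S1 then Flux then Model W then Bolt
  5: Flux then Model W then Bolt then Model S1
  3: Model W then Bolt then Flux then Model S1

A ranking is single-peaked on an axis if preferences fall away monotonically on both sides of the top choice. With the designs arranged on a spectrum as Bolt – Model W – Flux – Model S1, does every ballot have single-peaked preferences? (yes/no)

Axis positions: Bolt=1, Model W=2, Flux=3, Model S1=4.
Cluster 1 (peak Model W at position 2): ranking walks positions 2-3-4-1, expanding outward from the peak — single-peaked.
Cluster 2 (peak Model W at position 2): ranking walks positions 2-3-1-4, expanding outward from the peak — single-peaked.
Cluster 3 (peak Model S1 at position 4): ranking walks positions 4-3-2-1, expanding outward from the peak — single-peaked.
Cluster 4 (peak Flux at position 3): ranking walks positions 3-2-1-4, expanding outward from the peak — single-peaked.
Cluster 5 (peak Model W at position 2): ranking walks positions 2-1-3-4, expanding outward from the peak — single-peaked.
Every ranking is single-peaked on this axis.

yes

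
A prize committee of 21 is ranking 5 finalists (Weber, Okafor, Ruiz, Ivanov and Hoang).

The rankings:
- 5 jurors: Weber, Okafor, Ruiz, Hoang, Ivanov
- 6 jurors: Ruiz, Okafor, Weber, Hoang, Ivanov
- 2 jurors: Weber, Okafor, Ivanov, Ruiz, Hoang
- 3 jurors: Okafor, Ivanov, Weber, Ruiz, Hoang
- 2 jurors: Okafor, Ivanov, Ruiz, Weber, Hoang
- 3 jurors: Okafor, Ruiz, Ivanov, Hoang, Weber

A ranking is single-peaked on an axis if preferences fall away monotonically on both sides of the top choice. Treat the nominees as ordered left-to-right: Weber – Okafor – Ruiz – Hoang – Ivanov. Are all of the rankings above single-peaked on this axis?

Axis positions: Weber=1, Okafor=2, Ruiz=3, Hoang=4, Ivanov=5.
Faction 1 (peak Weber at position 1): ranking walks positions 1-2-3-4-5, expanding outward from the peak — single-peaked.
Faction 2 (peak Ruiz at position 3): ranking walks positions 3-2-1-4-5, expanding outward from the peak — single-peaked.
Faction 3: ranking walks positions 1-2-5-3-4; Ivanov is ranked above Ruiz even though Ruiz lies between Ivanov and the peak Weber on the axis — preferences dip and rise again. Not single-peaked.
Faction 4: ranking walks positions 2-5-1-3-4; Ivanov is ranked above Ruiz even though Ruiz lies between Ivanov and the peak Okafor on the axis — preferences dip and rise again. Not single-peaked.
Faction 5: ranking walks positions 2-5-3-1-4; Ivanov is ranked above Ruiz even though Ruiz lies between Ivanov and the peak Okafor on the axis — preferences dip and rise again. Not single-peaked.
Faction 6: ranking walks positions 2-3-5-4-1; Ivanov is ranked above Hoang even though Hoang lies between Ivanov and the peak Okafor on the axis — preferences dip and rise again. Not single-peaked.
Faction 3 violates single-peakedness, so the profile is not single-peaked on this axis.

no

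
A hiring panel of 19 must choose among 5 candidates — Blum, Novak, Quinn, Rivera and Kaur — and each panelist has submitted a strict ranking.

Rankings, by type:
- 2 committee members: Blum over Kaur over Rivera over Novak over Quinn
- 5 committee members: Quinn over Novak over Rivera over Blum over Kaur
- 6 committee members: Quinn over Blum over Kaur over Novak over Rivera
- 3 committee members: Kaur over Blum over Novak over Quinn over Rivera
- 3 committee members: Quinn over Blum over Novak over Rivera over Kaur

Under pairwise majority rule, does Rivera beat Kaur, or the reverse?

Kaur

Ballots ranking Rivera above Kaur: 5 + 3 = 8.
Ballots ranking Kaur above Rivera: 19 − 8 = 11.
Kaur wins the head-to-head 11–8.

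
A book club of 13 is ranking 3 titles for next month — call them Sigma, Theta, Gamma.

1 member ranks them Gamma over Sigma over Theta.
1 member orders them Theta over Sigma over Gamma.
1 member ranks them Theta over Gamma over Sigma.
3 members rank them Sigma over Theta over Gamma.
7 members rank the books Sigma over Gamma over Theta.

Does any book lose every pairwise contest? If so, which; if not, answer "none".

Head-to-head results (13 members):
Sigma vs Theta: Sigma, 11–2.
Sigma vs Gamma: Sigma preferred on 1+3+7 = 11 ballots; Sigma wins 11–2.
Theta–Gamma: Gamma 8–5.
Theta loses to every other book — it is the Condorcet loser.

Theta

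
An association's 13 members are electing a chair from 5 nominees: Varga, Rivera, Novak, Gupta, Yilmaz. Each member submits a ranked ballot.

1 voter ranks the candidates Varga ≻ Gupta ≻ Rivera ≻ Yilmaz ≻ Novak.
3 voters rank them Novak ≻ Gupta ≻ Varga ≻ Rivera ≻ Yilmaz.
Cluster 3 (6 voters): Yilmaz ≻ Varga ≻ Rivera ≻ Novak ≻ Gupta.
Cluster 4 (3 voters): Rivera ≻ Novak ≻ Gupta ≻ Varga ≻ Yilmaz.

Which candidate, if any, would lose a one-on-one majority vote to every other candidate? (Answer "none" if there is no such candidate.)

Head-to-head results (13 voters):
Varga vs Rivera: Varga wins 10–3.
Varga vs Novak: 1+6 = 7 for Varga, 6 for Novak — Varga by 7–6.
Varga vs Gupta: Varga wins 7–6.
Varga vs Yilmaz: Varga, 7–6.
Rivera vs Novak: Rivera wins 10–3.
Rivera vs Gupta: 9 to 4, Rivera.
Rivera vs Yilmaz: Rivera, 7–6.
Novak vs Gupta: 3+6+3 = 12 for Novak, 1 for Gupta — Novak by 12–1.
Novak vs Yilmaz: Yilmaz, 7–6.
Gupta vs Yilmaz: 1+3+3 = 7 for Gupta, 6 for Yilmaz — Gupta by 7–6.
No candidate is winless: Varga beats Rivera; Rivera beats Novak; Novak beats Gupta; Gupta beats Yilmaz; Yilmaz beats Novak. There is no Condorcet loser.

none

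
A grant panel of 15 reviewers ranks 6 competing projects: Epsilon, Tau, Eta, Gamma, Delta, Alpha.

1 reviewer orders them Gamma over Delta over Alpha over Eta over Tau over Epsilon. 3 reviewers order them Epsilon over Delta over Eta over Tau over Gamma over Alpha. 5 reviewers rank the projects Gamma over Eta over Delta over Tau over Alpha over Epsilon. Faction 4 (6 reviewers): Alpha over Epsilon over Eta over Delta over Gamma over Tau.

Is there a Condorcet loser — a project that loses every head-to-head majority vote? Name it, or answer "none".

none

Pairwise majorities:
Epsilon vs Tau: Epsilon wins 9–6.
Epsilon vs Eta: Epsilon, 9–6.
Epsilon vs Gamma: Epsilon wins 9–6.
Epsilon vs Delta: 3+6 = 9 for Epsilon, 6 for Delta — Epsilon by 9–6.
Epsilon–Alpha: Alpha 12–3.
Tau vs Eta: Eta wins 15–0.
Tau vs Gamma: 3 for Tau, 12 for Gamma — Gamma by 12–3.
Tau vs Delta: Delta wins 15–0.
Tau vs Alpha: Tau is ranked higher on 3+5 = 8 ballots, Alpha on 7. Tau wins 8–7.
Eta vs Gamma: 3+6 = 9 for Eta, 6 for Gamma — Eta by 9–6.
Eta vs Delta: Eta preferred on 5+6 = 11 ballots; Eta wins 11–4.
Eta vs Alpha: 8 to 7, Eta.
Gamma vs Delta: Delta wins 9–6.
Gamma vs Alpha: 1+3+5 = 9 for Gamma, 6 for Alpha — Gamma by 9–6.
Delta vs Alpha: 9 to 6, Delta.
No project is winless: Epsilon beats Tau; Tau beats Alpha; Eta beats Tau; Gamma beats Tau; Delta beats Tau; Alpha beats Epsilon. There is no Condorcet loser.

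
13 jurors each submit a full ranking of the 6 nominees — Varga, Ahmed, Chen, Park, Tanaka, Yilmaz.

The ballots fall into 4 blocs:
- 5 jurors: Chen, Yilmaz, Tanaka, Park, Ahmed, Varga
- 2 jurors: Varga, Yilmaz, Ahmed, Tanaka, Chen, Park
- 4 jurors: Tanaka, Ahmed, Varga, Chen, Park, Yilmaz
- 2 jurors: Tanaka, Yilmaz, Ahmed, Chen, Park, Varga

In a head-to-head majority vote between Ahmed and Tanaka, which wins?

Tanaka

Ballots ranking Ahmed above Tanaka: 2.
Ballots ranking Tanaka above Ahmed: 13 − 2 = 11.
Tanaka wins the head-to-head 11–2.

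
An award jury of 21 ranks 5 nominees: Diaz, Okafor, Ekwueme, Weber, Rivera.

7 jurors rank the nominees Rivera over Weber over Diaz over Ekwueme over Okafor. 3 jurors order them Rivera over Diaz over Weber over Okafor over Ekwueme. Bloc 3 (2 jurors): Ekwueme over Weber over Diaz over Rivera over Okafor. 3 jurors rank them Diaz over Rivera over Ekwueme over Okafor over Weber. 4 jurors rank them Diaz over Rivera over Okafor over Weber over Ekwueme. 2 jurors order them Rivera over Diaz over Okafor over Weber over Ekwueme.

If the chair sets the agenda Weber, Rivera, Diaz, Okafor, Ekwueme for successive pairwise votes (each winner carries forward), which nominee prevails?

Round 1: Weber vs Rivera — 2–19, Rivera advances.
Round 2: Rivera vs Diaz — 12–9, Rivera advances.
Round 3: Rivera vs Okafor — 21–0, Rivera advances.
Round 4: Rivera vs Ekwueme — 19–2, Rivera advances.
The agenda winner is Rivera.

Rivera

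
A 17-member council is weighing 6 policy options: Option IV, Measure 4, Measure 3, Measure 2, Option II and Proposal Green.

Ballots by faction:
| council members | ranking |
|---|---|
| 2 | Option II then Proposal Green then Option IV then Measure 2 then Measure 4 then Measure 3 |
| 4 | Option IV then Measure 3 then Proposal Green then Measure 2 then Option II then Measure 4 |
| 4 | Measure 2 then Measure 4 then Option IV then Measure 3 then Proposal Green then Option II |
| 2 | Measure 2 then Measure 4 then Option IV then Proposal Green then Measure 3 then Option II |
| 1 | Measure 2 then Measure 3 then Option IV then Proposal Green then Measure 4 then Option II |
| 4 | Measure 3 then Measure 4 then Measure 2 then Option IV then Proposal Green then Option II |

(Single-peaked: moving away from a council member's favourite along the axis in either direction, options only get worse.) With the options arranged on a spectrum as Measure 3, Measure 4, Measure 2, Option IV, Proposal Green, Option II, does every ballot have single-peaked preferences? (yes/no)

no

Axis positions: Measure 3=1, Measure 4=2, Measure 2=3, Option IV=4, Proposal Green=5, Option II=6.
Faction 1 (peak Option II at position 6): ranking walks positions 6-5-4-3-2-1, expanding outward from the peak — single-peaked.
Faction 2: ranking walks positions 4-1-5-3-6-2; Measure 3 is ranked above Measure 2 even though Measure 2 lies between Measure 3 and the peak Option IV on the axis — preferences dip and rise again. Not single-peaked.
Faction 3 (peak Measure 2 at position 3): ranking walks positions 3-2-4-1-5-6, expanding outward from the peak — single-peaked.
Faction 4 (peak Measure 2 at position 3): ranking walks positions 3-2-4-5-1-6, expanding outward from the peak — single-peaked.
Faction 5: ranking walks positions 3-1-4-5-2-6; Measure 3 is ranked above Measure 4 even though Measure 4 lies between Measure 3 and the peak Measure 2 on the axis — preferences dip and rise again. Not single-peaked.
Faction 6 (peak Measure 3 at position 1): ranking walks positions 1-2-3-4-5-6, expanding outward from the peak — single-peaked.
Faction 2 violates single-peakedness, so the profile is not single-peaked on this axis.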